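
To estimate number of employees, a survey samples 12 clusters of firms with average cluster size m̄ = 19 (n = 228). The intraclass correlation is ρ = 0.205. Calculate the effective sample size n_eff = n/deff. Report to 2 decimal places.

deff = 1 + (19 − 1)·0.205 = 1 + 3.69 = 4.69.
n_eff = 228 / 4.69 = 48.61.

48.61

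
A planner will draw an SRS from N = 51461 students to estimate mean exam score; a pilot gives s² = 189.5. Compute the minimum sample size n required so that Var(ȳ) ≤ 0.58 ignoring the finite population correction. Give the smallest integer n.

327

Without fpc, n₀ = s²/D = 189.5/0.58 = 326.7241.
Rounding up, n = 327.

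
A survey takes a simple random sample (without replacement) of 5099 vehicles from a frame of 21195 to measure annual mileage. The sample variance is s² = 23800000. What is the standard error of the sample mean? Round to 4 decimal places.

Under SRS without replacement, Var(ȳ) = (1 − f)·s²/n with f = n/N = 5099/21195 = 0.24057561.
Var(ȳ) = (1 − 0.24057561)·23800000/5099 = 0.75942439·4667.5819 = 3544.6755.
SE(ȳ) = √(3544.6755) = 59.5372.

59.5372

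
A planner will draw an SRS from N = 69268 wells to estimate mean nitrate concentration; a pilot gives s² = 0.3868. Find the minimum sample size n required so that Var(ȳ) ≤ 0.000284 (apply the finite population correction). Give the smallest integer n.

Without fpc, n₀ = s²/D = 0.3868/0.000284 = 1361.9718.
With fpc, (1 − n/N)·s²/n ≤ D requires n ≥ n₀/(1 + n₀/N) = 1361.9718/(1 + 1361.9718/69268) = 1335.7086.
Rounding up, n = 1336.

1336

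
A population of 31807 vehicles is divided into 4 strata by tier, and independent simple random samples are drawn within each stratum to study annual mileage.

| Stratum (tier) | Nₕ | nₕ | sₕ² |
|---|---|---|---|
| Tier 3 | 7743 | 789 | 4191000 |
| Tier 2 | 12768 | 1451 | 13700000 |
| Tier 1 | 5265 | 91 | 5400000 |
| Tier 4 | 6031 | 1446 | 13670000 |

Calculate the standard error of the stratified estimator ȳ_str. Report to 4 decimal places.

Var(ȳ_str) = Σₕ Wₕ²(1 − fₕ)sₕ²/nₕ with Wₕ = Nₕ/N, N = 31807.
Tier 3: Wₕ = 0.24343698; term = 0.24343698²·(1 − 0.10189849)·4191000/789 = 282.70871.
Tier 2: Wₕ = 0.40142107; term = 0.40142107²·(1 − 0.11364348)·13700000/1451 = 1348.5341.
Tier 1: Wₕ = 0.16552960; term = 0.16552960²·(1 − 0.01728395)·5400000/91 = 1597.8343.
Tier 4: Wₕ = 0.18961235; term = 0.18961235²·(1 − 0.23976123)·13670000/1446 = 258.39462.
Sum = 3487.4717.
SE = √(3487.4717) = 59.0548.

59.0548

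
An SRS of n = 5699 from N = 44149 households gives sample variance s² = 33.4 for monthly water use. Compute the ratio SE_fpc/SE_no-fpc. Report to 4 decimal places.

0.9332

f = n/N = 5699/44149 = 0.12908560.
SE_no-fpc = √(s²/n) = 0.076555061; SE_fpc = √((1−f)s²/n) = 0.071443322.
Ratio = √(1−f) = 0.93322795.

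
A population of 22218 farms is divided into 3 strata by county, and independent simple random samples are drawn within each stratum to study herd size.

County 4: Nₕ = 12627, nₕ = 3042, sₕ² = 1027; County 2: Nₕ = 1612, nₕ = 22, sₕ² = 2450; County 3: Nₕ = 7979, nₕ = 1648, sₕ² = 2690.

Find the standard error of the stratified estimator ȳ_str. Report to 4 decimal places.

Var(ȳ_str) = Σₕ Wₕ²(1 − fₕ)sₕ²/nₕ with Wₕ = Nₕ/N, N = 22218.
County 4: Wₕ = 0.56832298; term = 0.56832298²·(1 − 0.24091233)·1027/3042 = 0.082773936.
County 2: Wₕ = 0.07255379; term = 0.07255379²·(1 − 0.01364764)·2450/22 = 0.57822337.
County 3: Wₕ = 0.35912323; term = 0.35912323²·(1 − 0.20654217)·2690/1648 = 0.1670344.
Sum = 0.82803171.
SE = √(0.82803171) = 0.9100.

0.9100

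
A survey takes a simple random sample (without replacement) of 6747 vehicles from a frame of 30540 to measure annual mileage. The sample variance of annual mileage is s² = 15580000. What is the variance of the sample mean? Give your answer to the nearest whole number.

1799

Under SRS without replacement, Var(ȳ) = (1 − f)·s²/n with f = n/N = 6747/30540 = 0.22092338.
Var(ȳ) = (1 − 0.22092338)·15580000/6747 = 0.77907662·2309.1744 = 1799.0238.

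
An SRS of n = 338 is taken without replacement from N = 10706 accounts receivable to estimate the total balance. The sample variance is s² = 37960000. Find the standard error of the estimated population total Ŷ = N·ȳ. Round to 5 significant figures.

Var(Ŷ) = N²·Var(ȳ) = N²·(1 − n/N)·s²/n.
f = 338/10706 = 0.03157108; Var(ȳ) = 0.96842892·37960000/338 = 108762.02.
Var(Ŷ) = 10706² · 108762.02 = 1.2466133 × 10^13.
SE(Ŷ) = √(1.2466133 × 10^13) = 3.5307 × 10^6.

3.5307 × 10^6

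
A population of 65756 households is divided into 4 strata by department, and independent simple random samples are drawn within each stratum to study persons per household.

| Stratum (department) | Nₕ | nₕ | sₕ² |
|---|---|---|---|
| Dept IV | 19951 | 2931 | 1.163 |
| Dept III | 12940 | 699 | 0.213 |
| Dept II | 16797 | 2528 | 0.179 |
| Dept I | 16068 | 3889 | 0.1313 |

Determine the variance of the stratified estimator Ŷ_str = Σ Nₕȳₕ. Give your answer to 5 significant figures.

206580

Var(Ŷ_str) = Σₕ Nₕ²(1 − fₕ)sₕ²/nₕ.
Dept IV: 19951²·(1 − 2931/19951)·1.163/2931 = 134737.39.
Dept III: 12940²·(1 − 699/12940)·0.213/699 = 48267.366.
Dept II: 16797²·(1 − 2528/16797)·0.179/2528 = 16970.757.
Dept I: 16068²·(1 − 3889/16068)·0.1313/3889 = 6606.9381.
Sum = 206582.45.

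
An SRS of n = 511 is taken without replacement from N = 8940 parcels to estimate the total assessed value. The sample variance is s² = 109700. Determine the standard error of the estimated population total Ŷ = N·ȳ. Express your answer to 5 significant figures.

Var(Ŷ) = N²·Var(ȳ) = N²·(1 − n/N)·s²/n.
f = 511/8940 = 0.05715884; Var(ȳ) = 0.94284116·109700/511 = 202.40641.
Var(Ŷ) = 8940² · 202.40641 = 1.6177049 × 10^10.
SE(Ŷ) = √(1.6177049 × 10^10) = 127190.

127190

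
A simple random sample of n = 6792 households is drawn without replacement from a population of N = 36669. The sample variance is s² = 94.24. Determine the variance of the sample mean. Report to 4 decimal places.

0.0113

Under SRS without replacement, Var(ȳ) = (1 − f)·s²/n with f = n/N = 6792/36669 = 0.18522458.
Var(ȳ) = (1 − 0.18522458)·94.24/6792 = 0.81477542·0.013875147 = 0.011305129.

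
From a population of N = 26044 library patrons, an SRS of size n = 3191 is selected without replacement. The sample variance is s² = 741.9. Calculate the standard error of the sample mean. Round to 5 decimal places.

0.45168

Under SRS without replacement, Var(ȳ) = (1 − f)·s²/n with f = n/N = 3191/26044 = 0.12252342.
Var(ȳ) = (1 − 0.12252342)·741.9/3191 = 0.87747658·0.23249765 = 0.20401124.
SE(ȳ) = √(0.20401124) = 0.45168.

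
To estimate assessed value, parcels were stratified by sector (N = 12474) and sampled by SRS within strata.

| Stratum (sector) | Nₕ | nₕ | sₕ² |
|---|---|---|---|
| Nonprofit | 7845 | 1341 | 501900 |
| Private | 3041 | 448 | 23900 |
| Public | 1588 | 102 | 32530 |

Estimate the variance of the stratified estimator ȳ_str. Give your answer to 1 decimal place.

130.3

Var(ȳ_str) = Σₕ Wₕ²(1 − fₕ)sₕ²/nₕ with Wₕ = Nₕ/N, N = 12474.
Nonprofit: Wₕ = 0.62890813; term = 0.62890813²·(1 − 0.17093690)·501900/1341 = 122.72991.
Private: Wₕ = 0.24378708; term = 0.24378708²·(1 − 0.14731996)·23900/448 = 2.703506.
Public: Wₕ = 0.12730479; term = 0.12730479²·(1 − 0.06423174)·32530/102 = 4.8366172.
Sum = 130.27003.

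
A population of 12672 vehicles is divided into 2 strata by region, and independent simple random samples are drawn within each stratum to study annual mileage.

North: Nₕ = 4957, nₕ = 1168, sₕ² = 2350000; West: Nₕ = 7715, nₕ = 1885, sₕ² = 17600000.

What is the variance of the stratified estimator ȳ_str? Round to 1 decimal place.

2850.6

Var(ȳ_str) = Σₕ Wₕ²(1 − fₕ)sₕ²/nₕ with Wₕ = Nₕ/N, N = 12672.
North: Wₕ = 0.39117740; term = 0.39117740²·(1 − 0.23562639)·2350000/1168 = 235.3305.
West: Wₕ = 0.60882260; term = 0.60882260²·(1 − 0.24432923)·17600000/1885 = 2615.2636.
Sum = 2850.5941.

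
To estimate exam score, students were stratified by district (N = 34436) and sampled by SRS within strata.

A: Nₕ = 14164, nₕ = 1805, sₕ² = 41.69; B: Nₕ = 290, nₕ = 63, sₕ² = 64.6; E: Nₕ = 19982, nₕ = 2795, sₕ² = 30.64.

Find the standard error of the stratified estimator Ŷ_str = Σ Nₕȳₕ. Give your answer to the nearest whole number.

Var(Ŷ_str) = Σₕ Nₕ²(1 − fₕ)sₕ²/nₕ.
A: 14164²·(1 − 1805/14164)·41.69/1805 = 4.043188 × 10^6.
B: 290²·(1 − 63/290)·64.6/63 = 67501.873.
E: 19982²·(1 − 2795/19982)·30.64/2795 = 3.7648353 × 10^6.
Sum = 7.8755252 × 10^6.
SE = √(7.8755252 × 10^6) = 2806.

2806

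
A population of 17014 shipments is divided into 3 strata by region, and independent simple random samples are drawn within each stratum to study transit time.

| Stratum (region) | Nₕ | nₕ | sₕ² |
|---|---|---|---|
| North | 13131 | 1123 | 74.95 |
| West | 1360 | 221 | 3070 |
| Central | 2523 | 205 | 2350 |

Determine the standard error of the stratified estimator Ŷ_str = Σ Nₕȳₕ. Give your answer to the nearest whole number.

9954

Var(Ŷ_str) = Σₕ Nₕ²(1 − fₕ)sₕ²/nₕ.
North: 13131²·(1 − 1123/13131)·74.95/1123 = 1.0523504 × 10^7.
West: 1360²·(1 − 221/1360)·3070/221 = 2.1518338 × 10^7.
Central: 2523²·(1 − 205/2523)·2350/205 = 6.7041648 × 10^7.
Sum = 9.908349 × 10^7.
SE = √(9.908349 × 10^7) = 9954.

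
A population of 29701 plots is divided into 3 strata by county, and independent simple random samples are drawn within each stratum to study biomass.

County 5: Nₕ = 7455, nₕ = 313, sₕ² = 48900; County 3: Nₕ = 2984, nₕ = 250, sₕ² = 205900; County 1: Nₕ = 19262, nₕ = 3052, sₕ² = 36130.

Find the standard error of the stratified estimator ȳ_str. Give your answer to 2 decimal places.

Var(ȳ_str) = Σₕ Wₕ²(1 − fₕ)sₕ²/nₕ with Wₕ = Nₕ/N, N = 29701.
County 5: Wₕ = 0.25100165; term = 0.25100165²·(1 − 0.04198524)·48900/313 = 9.4295262.
County 3: Wₕ = 0.10046800; term = 0.10046800²·(1 − 0.08378016)·205900/250 = 7.616782.
County 1: Wₕ = 0.64853035; term = 0.64853035²·(1 − 0.15844668)·36130/3052 = 4.1901125.
Sum = 21.236421.
SE = √(21.236421) = 4.61.

4.61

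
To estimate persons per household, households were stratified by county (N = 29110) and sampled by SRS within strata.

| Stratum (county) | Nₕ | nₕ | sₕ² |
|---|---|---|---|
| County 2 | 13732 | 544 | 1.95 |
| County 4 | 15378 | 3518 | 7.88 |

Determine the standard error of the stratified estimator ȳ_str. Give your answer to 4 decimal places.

0.0353

Var(ȳ_str) = Σₕ Wₕ²(1 − fₕ)sₕ²/nₕ with Wₕ = Nₕ/N, N = 29110.
County 2: Wₕ = 0.47172793; term = 0.47172793²·(1 − 0.03961550)·1.95/544 = 7.660622 × 10^-4.
County 4: Wₕ = 0.52827207; term = 0.52827207²·(1 − 0.22876837)·7.88/3518 = 4.8209266 × 10^-4.
Sum = 0.0012481549.
SE = √(0.0012481549) = 0.0353.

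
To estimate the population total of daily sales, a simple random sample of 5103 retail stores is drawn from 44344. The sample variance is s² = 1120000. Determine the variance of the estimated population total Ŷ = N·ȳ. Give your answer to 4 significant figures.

Var(Ŷ) = N²·Var(ȳ) = N²·(1 − n/N)·s²/n.
f = 5103/44344 = 0.11507758; Var(ȳ) = 0.88492242·1120000/5103 = 194.22166.
Var(Ŷ) = 44344² · 194.22166 = 3.819156 × 10^11.

3.819 × 10^11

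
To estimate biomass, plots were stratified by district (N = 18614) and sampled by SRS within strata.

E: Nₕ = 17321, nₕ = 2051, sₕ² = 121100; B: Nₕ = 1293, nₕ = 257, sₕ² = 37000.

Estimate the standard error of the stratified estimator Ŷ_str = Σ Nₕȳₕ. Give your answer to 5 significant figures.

Var(Ŷ_str) = Σₕ Nₕ²(1 − fₕ)sₕ²/nₕ.
E: 17321²·(1 − 2051/17321)·121100/2051 = 1.5616744 × 10^10.
B: 1293²·(1 − 257/1293)·37000/257 = 1.9285321 × 10^8.
Sum = 1.5809597 × 10^10.
SE = √(1.5809597 × 10^10) = 125740.

125740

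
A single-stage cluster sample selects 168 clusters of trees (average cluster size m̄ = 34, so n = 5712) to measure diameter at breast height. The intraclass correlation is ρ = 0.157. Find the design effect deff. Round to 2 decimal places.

deff = 1 + (34 − 1)·0.157 = 1 + 5.181 = 6.181.

6.18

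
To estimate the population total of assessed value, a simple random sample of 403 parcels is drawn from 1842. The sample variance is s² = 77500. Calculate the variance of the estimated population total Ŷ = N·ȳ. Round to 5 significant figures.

Var(Ŷ) = N²·Var(ȳ) = N²·(1 − n/N)·s²/n.
f = 403/1842 = 0.21878393; Var(ȳ) = 0.78121607·77500/403 = 150.23386.
Var(Ŷ) = 1842² · 150.23386 = 5.0973808 × 10^8.

5.0974 × 10^8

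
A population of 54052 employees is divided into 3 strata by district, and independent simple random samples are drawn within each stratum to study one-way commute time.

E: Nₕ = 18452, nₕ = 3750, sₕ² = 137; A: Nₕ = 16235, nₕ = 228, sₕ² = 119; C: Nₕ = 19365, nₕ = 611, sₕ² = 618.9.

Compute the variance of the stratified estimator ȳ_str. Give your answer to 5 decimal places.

Var(ȳ_str) = Σₕ Wₕ²(1 − fₕ)sₕ²/nₕ with Wₕ = Nₕ/N, N = 54052.
E: Wₕ = 0.34137497; term = 0.34137497²·(1 − 0.20323000)·137/3750 = 0.0033922326.
A: Wₕ = 0.30035891; term = 0.30035891²·(1 − 0.01404373)·119/228 = 0.046424883.
C: Wₕ = 0.35826611; term = 0.35826611²·(1 − 0.03155177)·618.9/611 = 0.12591201.
Sum = 0.17572913.

0.17573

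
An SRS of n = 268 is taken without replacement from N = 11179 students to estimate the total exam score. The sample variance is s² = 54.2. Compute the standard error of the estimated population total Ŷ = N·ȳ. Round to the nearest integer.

Var(Ŷ) = N²·Var(ȳ) = N²·(1 − n/N)·s²/n.
f = 268/11179 = 0.02397352; Var(ȳ) = 0.97602648·54.2/268 = 0.19739043.
Var(Ŷ) = 11179² · 0.19739043 = 2.466789 × 10^7.
SE(Ŷ) = √(2.466789 × 10^7) = 4967.

4967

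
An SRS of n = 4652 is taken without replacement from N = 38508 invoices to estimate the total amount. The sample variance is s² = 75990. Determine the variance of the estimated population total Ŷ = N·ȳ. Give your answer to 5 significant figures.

2.1296 × 10^10

Var(Ŷ) = N²·Var(ȳ) = N²·(1 − n/N)·s²/n.
f = 4652/38508 = 0.12080607; Var(ȳ) = 0.87919393·75990/4652 = 14.361554.
Var(Ŷ) = 38508² · 14.361554 = 2.1296261 × 10^10.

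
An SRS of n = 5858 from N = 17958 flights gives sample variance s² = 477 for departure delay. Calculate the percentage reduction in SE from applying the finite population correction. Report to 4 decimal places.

17.9150

f = n/N = 5858/17958 = 0.32620559.
SE_no-fpc = √(s²/n) = 0.28535436; SE_fpc = √((1−f)s²/n) = 0.23423307.
Ratio = √(1−f) = 0.82084981. Reduction = 100·(1 − 0.82084981) = 17.9150%.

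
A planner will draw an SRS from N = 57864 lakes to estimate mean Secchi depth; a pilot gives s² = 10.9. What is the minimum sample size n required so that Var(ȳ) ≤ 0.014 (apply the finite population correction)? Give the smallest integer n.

Without fpc, n₀ = s²/D = 10.9/0.014 = 778.5714.
With fpc, (1 − n/N)·s²/n ≤ D requires n ≥ n₀/(1 + n₀/N) = 778.5714/(1 + 778.5714/57864) = 768.2347.
Rounding up, n = 769.

769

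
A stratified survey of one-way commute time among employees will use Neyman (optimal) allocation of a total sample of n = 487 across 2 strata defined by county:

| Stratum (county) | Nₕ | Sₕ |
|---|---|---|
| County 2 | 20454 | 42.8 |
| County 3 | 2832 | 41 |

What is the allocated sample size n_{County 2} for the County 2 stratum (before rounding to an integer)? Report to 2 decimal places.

429.97

Neyman allocation: nₕ = n·NₕSₕ / Σⱼ NⱼSⱼ.
Σ NⱼSⱼ = 20454·42.8 + 2832·41 = 991543.2.
n_{County 2} = 487·20454·42.8 / 991543.2 = 429.97.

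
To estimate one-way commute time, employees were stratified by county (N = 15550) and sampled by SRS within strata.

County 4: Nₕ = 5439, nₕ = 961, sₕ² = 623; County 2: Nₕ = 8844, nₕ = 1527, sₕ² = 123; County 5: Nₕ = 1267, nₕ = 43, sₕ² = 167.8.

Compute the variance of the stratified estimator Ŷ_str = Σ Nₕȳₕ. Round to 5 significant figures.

2.7054 × 10^7

Var(Ŷ_str) = Σₕ Nₕ²(1 − fₕ)sₕ²/nₕ.
County 4: 5439²·(1 − 961/5439)·623/961 = 1.5789479 × 10^7.
County 2: 8844²·(1 − 1527/8844)·123/1527 = 5.2125215 × 10^6.
County 5: 1267²·(1 − 43/1267)·167.8/43 = 6.0517577 × 10^6.
Sum = 2.7053758 × 10^7.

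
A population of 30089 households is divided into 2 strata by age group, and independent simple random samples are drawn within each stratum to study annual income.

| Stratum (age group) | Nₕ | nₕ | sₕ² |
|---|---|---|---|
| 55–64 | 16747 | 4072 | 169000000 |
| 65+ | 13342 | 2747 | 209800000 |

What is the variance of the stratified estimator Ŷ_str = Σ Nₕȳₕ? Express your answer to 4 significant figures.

1.961 × 10^13

Var(Ŷ_str) = Σₕ Nₕ²(1 − fₕ)sₕ²/nₕ.
55–64: 16747²·(1 − 4072/16747)·169000000/4072 = 8.8097569 × 10^12.
65+: 13342²·(1 − 2747/13342)·209800000/2747 = 1.0796145 × 10^13.
Sum = 1.9605902 × 10^13.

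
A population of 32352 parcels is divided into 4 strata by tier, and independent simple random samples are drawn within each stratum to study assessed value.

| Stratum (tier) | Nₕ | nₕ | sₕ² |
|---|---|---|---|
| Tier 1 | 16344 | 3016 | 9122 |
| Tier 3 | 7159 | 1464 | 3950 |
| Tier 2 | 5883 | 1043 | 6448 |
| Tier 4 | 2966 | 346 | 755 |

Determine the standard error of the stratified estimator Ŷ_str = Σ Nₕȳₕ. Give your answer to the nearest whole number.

31013

Var(Ŷ_str) = Σₕ Nₕ²(1 − fₕ)sₕ²/nₕ.
Tier 1: 16344²·(1 − 3016/16344)·9122/3016 = 6.588432 × 10^8.
Tier 3: 7159²·(1 − 1464/7159)·3950/1464 = 1.1000239 × 10^8.
Tier 2: 5883²·(1 − 1043/5883)·6448/1043 = 1.7602929 × 10^8.
Tier 4: 2966²·(1 − 346/2966)·755/346 = 1.6956776 × 10^7.
Sum = 9.6183166 × 10^8.
SE = √(9.6183166 × 10^8) = 31013.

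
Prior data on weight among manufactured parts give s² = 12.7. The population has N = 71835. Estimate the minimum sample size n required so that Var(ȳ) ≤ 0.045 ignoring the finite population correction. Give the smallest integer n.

283

Without fpc, n₀ = s²/D = 12.7/0.045 = 282.2222.
Rounding up, n = 283.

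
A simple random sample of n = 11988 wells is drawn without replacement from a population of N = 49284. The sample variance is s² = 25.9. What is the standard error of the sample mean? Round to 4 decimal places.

0.0404

Under SRS without replacement, Var(ȳ) = (1 − f)·s²/n with f = n/N = 11988/49284 = 0.24324324.
Var(ȳ) = (1 − 0.24324324)·25.9/11988 = 0.75675676·0.0021604938 = 0.0016349683.
SE(ȳ) = √(0.0016349683) = 0.0404.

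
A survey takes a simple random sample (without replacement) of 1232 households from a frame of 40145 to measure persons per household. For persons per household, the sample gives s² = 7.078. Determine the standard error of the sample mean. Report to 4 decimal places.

Under SRS without replacement, Var(ȳ) = (1 − f)·s²/n with f = n/N = 1232/40145 = 0.03068875.
Var(ȳ) = (1 − 0.03068875)·7.078/1232 = 0.96931125·0.0057451299 = 0.005568819.
SE(ȳ) = √(0.005568819) = 0.0746.

0.0746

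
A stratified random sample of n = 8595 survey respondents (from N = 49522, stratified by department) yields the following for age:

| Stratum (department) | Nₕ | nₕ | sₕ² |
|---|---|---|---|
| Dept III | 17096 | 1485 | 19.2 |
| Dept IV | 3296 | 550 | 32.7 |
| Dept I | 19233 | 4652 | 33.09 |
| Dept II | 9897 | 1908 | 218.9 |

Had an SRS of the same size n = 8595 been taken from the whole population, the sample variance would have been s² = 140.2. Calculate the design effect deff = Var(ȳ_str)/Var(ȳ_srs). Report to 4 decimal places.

0.4554

Var(ȳ_str) = Σ Wₕ²(1−fₕ)sₕ²/nₕ with Wₕ = Nₕ/49522:
  Dept III: (17096/49522)²·(1−1485/17096)·19.2/1485 = 0.001407031
  Dept IV: (3296/49522)²·(1−550/3296)·32.7/550 = 2.1942012 × 10^-4
  Dept I: (19233/49522)²·(1−4652/19233)·33.09/4652 = 8.1338292 × 10^-4
  Dept II: (9897/49522)²·(1−1908/9897)·218.9/1908 = 0.0036988527
  → Var(ȳ_str) = 0.0061386867.
Var(ȳ_srs) = (1 − 8595/49522)·140.2/8595 = 0.013480744.
deff = 0.0061386867 / 0.013480744 = 0.4554.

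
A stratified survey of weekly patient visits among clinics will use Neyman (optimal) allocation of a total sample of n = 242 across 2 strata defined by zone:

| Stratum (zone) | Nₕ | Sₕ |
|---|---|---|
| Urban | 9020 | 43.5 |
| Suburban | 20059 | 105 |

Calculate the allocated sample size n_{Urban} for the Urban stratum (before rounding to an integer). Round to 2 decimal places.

38.00

Neyman allocation: nₕ = n·NₕSₕ / Σⱼ NⱼSⱼ.
Σ NⱼSⱼ = 9020·43.5 + 20059·105 = 2.498565 × 10^6.
n_{Urban} = 242·9020·43.5 / (2.498565 × 10^6) = 38.00.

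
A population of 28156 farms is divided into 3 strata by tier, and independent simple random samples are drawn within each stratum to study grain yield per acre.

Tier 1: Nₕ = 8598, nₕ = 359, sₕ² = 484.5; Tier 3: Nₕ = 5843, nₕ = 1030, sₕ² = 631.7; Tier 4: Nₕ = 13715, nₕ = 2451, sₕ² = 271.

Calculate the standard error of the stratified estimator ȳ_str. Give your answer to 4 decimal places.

Var(ȳ_str) = Σₕ Wₕ²(1 − fₕ)sₕ²/nₕ with Wₕ = Nₕ/N, N = 28156.
Tier 1: Wₕ = 0.30537008; term = 0.30537008²·(1 − 0.04175390)·484.5/359 = 0.12059502.
Tier 3: Wₕ = 0.20752238; term = 0.20752238²·(1 − 0.17627931)·631.7/1030 = 0.021756222.
Tier 4: Wₕ = 0.48710754; term = 0.48710754²·(1 − 0.17870944)·271/2451 = 0.021546291.
Sum = 0.16389753.
SE = √(0.16389753) = 0.4048.

0.4048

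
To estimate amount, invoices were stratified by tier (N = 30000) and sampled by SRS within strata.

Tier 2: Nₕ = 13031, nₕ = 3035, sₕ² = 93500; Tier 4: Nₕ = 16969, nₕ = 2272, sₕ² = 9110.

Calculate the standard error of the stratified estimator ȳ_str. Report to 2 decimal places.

Var(ȳ_str) = Σₕ Wₕ²(1 − fₕ)sₕ²/nₕ with Wₕ = Nₕ/N, N = 30000.
Tier 2: Wₕ = 0.43436667; term = 0.43436667²·(1 − 0.23290615)·93500/3035 = 4.4587631.
Tier 4: Wₕ = 0.56563333; term = 0.56563333²·(1 − 0.13389121)·9110/2272 = 1.1110983.
Sum = 5.5698614.
SE = √(5.5698614) = 2.36.

2.36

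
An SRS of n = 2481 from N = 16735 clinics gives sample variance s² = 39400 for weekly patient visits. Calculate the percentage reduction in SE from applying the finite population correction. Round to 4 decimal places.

7.7098

f = n/N = 2481/16735 = 0.14825217.
SE_no-fpc = √(s²/n) = 3.9850588; SE_fpc = √((1−f)s²/n) = 3.6778181.
Ratio = √(1−f) = 0.92290185. Reduction = 100·(1 − 0.92290185) = 7.7098%.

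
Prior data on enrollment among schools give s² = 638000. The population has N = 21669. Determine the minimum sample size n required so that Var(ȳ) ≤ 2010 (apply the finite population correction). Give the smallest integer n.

313

Without fpc, n₀ = s²/D = 638000/2010 = 317.4129.
With fpc, (1 − n/N)·s²/n ≤ D requires n ≥ n₀/(1 + n₀/N) = 317.4129/(1 + 317.4129/21669) = 312.8305.
Rounding up, n = 313.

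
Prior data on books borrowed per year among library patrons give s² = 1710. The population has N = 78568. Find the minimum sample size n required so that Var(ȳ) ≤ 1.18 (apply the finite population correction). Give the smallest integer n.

Without fpc, n₀ = s²/D = 1710/1.18 = 1449.1525.
With fpc, (1 − n/N)·s²/n ≤ D requires n ≥ n₀/(1 + n₀/N) = 1449.1525/(1 + 1449.1525/78568) = 1422.9076.
Rounding up, n = 1423.

1423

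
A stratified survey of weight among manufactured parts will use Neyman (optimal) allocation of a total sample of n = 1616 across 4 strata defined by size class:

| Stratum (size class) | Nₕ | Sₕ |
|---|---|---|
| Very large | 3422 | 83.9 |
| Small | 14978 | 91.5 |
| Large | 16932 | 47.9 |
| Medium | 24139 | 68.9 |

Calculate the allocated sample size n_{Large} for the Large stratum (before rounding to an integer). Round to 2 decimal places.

317.21

Neyman allocation: nₕ = n·NₕSₕ / Σⱼ NⱼSⱼ.
Σ NⱼSⱼ = 3422·83.9 + 14978·91.5 + 16932·47.9 + 24139·68.9 = 4.1318127 × 10^6.
n_{Large} = 1616·16932·47.9 / (4.1318127 × 10^6) = 317.21.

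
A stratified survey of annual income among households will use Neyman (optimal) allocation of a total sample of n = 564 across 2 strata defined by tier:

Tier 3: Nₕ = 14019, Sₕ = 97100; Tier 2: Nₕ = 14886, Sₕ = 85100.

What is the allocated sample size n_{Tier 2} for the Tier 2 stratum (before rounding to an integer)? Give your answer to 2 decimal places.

Neyman allocation: nₕ = n·NₕSₕ / Σⱼ NⱼSⱼ.
Σ NⱼSⱼ = 14019·97100 + 14886·85100 = 2.6280435 × 10^9.
n_{Tier 2} = 564·14886·85100 / (2.6280435 × 10^9) = 271.87.

271.87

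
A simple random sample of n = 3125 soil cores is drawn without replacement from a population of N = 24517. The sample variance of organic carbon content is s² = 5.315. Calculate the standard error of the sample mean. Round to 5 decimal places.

0.03852

Under SRS without replacement, Var(ȳ) = (1 − f)·s²/n with f = n/N = 3125/24517 = 0.12746258.
Var(ȳ) = (1 − 0.12746258)·5.315/3125 = 0.87253742·0.0017008 = 0.0014840116.
SE(ȳ) = √(0.0014840116) = 0.03852.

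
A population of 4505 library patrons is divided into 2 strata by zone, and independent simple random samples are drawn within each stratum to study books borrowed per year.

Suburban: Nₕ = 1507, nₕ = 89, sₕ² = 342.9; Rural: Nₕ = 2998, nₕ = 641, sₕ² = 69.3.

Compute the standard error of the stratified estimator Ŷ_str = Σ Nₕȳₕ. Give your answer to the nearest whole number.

Var(Ŷ_str) = Σₕ Nₕ²(1 − fₕ)sₕ²/nₕ.
Suburban: 1507²·(1 − 89/1507)·342.9/89 = 8.2331677 × 10^6.
Rural: 2998²·(1 − 641/2998)·69.3/641 = 763952.6.
Sum = 8.9971203 × 10^6.
SE = √(8.9971203 × 10^6) = 3000.

3000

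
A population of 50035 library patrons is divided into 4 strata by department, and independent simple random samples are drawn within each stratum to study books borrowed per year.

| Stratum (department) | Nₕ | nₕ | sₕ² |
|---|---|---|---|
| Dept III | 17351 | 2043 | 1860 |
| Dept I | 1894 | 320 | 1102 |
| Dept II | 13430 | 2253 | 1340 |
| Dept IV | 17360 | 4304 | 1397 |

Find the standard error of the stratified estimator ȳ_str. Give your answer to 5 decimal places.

0.40711

Var(ȳ_str) = Σₕ Wₕ²(1 − fₕ)sₕ²/nₕ with Wₕ = Nₕ/N, N = 50035.
Dept III: Wₕ = 0.34677726; term = 0.34677726²·(1 − 0.11774537)·1860/2043 = 0.096591683.
Dept I: Wₕ = 0.03785350; term = 0.03785350²·(1 − 0.16895459)·1102/320 = 0.0041007993.
Dept II: Wₕ = 0.26841211; term = 0.26841211²·(1 − 0.16775875)·1340/2253 = 0.035661291.
Dept IV: Wₕ = 0.34695713; term = 0.34695713²·(1 − 0.24792627)·1397/4304 = 0.029385711.
Sum = 0.16573948.
SE = √(0.16573948) = 0.40711.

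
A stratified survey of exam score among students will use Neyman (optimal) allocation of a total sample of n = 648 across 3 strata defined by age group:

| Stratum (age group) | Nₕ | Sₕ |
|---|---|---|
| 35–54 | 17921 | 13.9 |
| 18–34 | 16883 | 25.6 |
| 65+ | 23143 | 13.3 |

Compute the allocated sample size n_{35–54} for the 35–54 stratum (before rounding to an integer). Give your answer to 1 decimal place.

Neyman allocation: nₕ = n·NₕSₕ / Σⱼ NⱼSⱼ.
Σ NⱼSⱼ = 17921·13.9 + 16883·25.6 + 23143·13.3 = 989108.6.
n_{35–54} = 648·17921·13.9 / 989108.6 = 163.2.

163.2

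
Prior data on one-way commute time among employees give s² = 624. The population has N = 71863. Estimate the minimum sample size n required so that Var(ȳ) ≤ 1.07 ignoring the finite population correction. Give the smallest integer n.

Without fpc, n₀ = s²/D = 624/1.07 = 583.1776.
Rounding up, n = 584.

584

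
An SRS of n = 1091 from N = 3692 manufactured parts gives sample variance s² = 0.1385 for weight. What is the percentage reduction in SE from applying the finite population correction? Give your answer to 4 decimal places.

f = n/N = 1091/3692 = 0.29550379.
SE_no-fpc = √(s²/n) = 0.011267109; SE_fpc = √((1−f)s²/n) = 0.0094569663.
Ratio = √(1−f) = 0.83934272. Reduction = 100·(1 − 0.83934272) = 16.0657%.

16.0657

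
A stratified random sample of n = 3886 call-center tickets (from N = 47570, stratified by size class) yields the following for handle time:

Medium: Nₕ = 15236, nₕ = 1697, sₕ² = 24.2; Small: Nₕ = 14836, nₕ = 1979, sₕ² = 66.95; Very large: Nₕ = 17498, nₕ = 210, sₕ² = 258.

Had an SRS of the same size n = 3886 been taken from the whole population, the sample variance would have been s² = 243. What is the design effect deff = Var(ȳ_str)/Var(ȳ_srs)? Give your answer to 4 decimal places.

2.9324

Var(ȳ_str) = Σ Wₕ²(1−fₕ)sₕ²/nₕ with Wₕ = Nₕ/47570:
  Medium: (15236/47570)²·(1−1697/15236)·24.2/1697 = 0.0012999444
  Small: (14836/47570)²·(1−1979/14836)·66.95/1979 = 0.0028516417
  Very large: (17498/47570)²·(1−210/17498)·258/210 = 0.16423559
  → Var(ȳ_str) = 0.16838718.
Var(ȳ_srs) = (1 − 3886/47570)·243/3886 = 0.057423905.
deff = 0.16838718 / 0.057423905 = 2.9324.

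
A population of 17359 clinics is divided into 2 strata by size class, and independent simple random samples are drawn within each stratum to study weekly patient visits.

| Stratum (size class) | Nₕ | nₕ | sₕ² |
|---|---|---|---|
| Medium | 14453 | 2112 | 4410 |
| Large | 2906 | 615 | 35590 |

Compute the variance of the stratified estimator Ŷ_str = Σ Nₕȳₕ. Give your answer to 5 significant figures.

7.5771 × 10^8

Var(Ŷ_str) = Σₕ Nₕ²(1 − fₕ)sₕ²/nₕ.
Medium: 14453²·(1 − 2112/14453)·4410/2112 = 3.7243718 × 10^8.
Large: 2906²·(1 − 615/2906)·35590/615 = 3.8527743 × 10^8.
Sum = 7.5771461 × 10^8.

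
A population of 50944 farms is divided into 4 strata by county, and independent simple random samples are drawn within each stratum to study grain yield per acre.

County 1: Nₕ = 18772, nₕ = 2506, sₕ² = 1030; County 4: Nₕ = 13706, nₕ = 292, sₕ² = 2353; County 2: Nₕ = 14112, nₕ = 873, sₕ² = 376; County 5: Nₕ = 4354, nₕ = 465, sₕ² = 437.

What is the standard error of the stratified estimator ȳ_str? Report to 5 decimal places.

0.81015

Var(ȳ_str) = Σₕ Wₕ²(1 − fₕ)sₕ²/nₕ with Wₕ = Nₕ/N, N = 50944.
County 1: Wₕ = 0.36848304; term = 0.36848304²·(1 − 0.13349670)·1030/2506 = 0.048357227.
County 4: Wₕ = 0.26904052; term = 0.26904052²·(1 − 0.02130454)·2353/292 = 0.57085002.
County 2: Wₕ = 0.27701005; term = 0.27701005²·(1 − 0.06186224)·376/873 = 0.031004967.
County 5: Wₕ = 0.08546639; term = 0.08546639²·(1 − 0.10679835)·437/465 = 0.0061315287.
Sum = 0.65634374.
SE = √(0.65634374) = 0.81015.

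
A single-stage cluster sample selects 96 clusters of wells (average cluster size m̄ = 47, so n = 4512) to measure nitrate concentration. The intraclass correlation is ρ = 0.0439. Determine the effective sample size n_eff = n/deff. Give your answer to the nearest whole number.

deff = 1 + (47 − 1)·0.0439 = 1 + 2.0194 = 3.0194.
n_eff = 4512 / 3.0194 = 1494.

1494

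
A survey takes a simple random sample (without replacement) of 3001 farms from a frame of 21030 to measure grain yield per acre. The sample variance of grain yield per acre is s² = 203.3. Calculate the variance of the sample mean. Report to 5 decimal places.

Under SRS without replacement, Var(ȳ) = (1 − f)·s²/n with f = n/N = 3001/21030 = 0.14270090.
Var(ȳ) = (1 − 0.14270090)·203.3/3001 = 0.85729910·0.067744085 = 0.058076943.

0.05808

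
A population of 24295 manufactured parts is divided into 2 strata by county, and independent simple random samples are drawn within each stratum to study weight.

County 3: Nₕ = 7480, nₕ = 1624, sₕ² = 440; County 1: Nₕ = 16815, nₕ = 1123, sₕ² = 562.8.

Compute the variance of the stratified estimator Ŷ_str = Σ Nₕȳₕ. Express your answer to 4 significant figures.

1.441 × 10^8

Var(Ŷ_str) = Σₕ Nₕ²(1 − fₕ)sₕ²/nₕ.
County 3: 7480²·(1 − 1624/7480)·440/1624 = 1.1867775 × 10^7.
County 1: 16815²·(1 − 1123/16815)·562.8/1123 = 1.3223594 × 10^8.
Sum = 1.4410372 × 10^8.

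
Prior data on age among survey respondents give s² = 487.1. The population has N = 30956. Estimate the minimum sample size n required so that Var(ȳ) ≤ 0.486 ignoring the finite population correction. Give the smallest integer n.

Without fpc, n₀ = s²/D = 487.1/0.486 = 1002.2634.
Rounding up, n = 1003.

1003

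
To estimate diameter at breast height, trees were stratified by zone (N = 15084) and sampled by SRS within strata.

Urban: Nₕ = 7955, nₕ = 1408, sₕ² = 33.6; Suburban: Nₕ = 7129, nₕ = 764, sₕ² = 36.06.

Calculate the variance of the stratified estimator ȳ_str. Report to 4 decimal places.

Var(ȳ_str) = Σₕ Wₕ²(1 − fₕ)sₕ²/nₕ with Wₕ = Nₕ/N, N = 15084.
Urban: Wₕ = 0.52738001; term = 0.52738001²·(1 − 0.17699560)·33.6/1408 = 0.0054624327.
Suburban: Wₕ = 0.47261999; term = 0.47261999²·(1 − 0.10716791)·36.06/764 = 0.0094129627.
Sum = 0.014875395.

0.0149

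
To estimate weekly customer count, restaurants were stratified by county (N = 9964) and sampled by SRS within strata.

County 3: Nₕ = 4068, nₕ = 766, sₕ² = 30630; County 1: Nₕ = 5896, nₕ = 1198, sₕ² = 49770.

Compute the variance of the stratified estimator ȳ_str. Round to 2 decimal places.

17.00

Var(ȳ_str) = Σₕ Wₕ²(1 − fₕ)sₕ²/nₕ with Wₕ = Nₕ/N, N = 9964.
County 3: Wₕ = 0.40826977; term = 0.40826977²·(1 − 0.18829892)·30630/766 = 5.4101437.
County 1: Wₕ = 0.59173023; term = 0.59173023²·(1 − 0.20318860)·49770/1198 = 11.590812.
Sum = 17.000956.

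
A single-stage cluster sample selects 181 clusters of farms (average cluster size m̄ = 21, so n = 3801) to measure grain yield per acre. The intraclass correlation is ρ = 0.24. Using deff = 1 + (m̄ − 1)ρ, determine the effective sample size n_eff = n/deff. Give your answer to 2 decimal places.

deff = 1 + (21 − 1)·0.24 = 1 + 4.8 = 5.8.
n_eff = 3801 / 5.8 = 655.34.

655.34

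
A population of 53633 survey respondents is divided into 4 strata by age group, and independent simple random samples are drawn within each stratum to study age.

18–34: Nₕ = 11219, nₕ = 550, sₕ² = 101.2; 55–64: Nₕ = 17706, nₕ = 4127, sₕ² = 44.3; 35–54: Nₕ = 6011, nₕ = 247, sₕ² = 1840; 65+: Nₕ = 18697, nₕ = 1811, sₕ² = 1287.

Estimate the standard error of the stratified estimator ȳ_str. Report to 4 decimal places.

0.4199

Var(ȳ_str) = Σₕ Wₕ²(1 − fₕ)sₕ²/nₕ with Wₕ = Nₕ/N, N = 53633.
18–34: Wₕ = 0.20918091; term = 0.20918091²·(1 − 0.04902398)·101.2/550 = 0.0076565215.
55–64: Wₕ = 0.33013257; term = 0.33013257²·(1 − 0.23308483)·44.3/4127 = 8.9720839 × 10^-4.
35–54: Wₕ = 0.11207652; term = 0.11207652²·(1 − 0.04109133)·1840/247 = 0.089727876.
65+: Wₕ = 0.34861000; term = 0.34861000²·(1 − 0.09686046)·1287/1811 = 0.078000005.
Sum = 0.17628161.
SE = √(0.17628161) = 0.4199.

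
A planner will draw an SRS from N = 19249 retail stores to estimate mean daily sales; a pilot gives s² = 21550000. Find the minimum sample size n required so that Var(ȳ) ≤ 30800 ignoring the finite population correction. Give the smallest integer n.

Without fpc, n₀ = s²/D = 21550000/30800 = 699.6753.
Rounding up, n = 700.

700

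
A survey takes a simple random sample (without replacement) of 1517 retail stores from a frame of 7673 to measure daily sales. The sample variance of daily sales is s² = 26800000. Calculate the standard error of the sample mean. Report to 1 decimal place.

Under SRS without replacement, Var(ȳ) = (1 − f)·s²/n with f = n/N = 1517/7673 = 0.19770624.
Var(ȳ) = (1 − 0.19770624)·26800000/1517 = 0.80229376·17666.447 = 14173.68.
SE(ȳ) = √(14173.68) = 119.1.

119.1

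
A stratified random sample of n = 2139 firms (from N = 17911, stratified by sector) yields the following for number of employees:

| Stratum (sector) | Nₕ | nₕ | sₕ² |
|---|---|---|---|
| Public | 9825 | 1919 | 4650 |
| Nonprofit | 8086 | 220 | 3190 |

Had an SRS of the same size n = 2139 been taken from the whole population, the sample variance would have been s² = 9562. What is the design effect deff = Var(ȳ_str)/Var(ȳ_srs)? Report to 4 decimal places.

0.8794

Var(ȳ_str) = Σ Wₕ²(1−fₕ)sₕ²/nₕ with Wₕ = Nₕ/17911:
  Public: (9825/17911)²·(1−1919/9825)·4650/1919 = 0.58671566
  Nonprofit: (8086/17911)²·(1−220/8086)·3190/220 = 2.8748555
  → Var(ȳ_str) = 3.4615712.
Var(ȳ_srs) = (1 − 2139/17911)·9562/2139 = 3.9364514.
deff = 3.4615712 / 3.9364514 = 0.8794.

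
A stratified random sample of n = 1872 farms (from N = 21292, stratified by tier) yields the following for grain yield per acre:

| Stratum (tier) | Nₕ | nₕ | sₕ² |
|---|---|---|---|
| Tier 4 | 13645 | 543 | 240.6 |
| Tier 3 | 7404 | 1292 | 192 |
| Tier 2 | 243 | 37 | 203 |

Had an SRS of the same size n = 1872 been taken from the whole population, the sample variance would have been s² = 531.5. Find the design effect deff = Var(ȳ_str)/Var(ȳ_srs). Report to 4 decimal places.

0.7344

Var(ȳ_str) = Σ Wₕ²(1−fₕ)sₕ²/nₕ with Wₕ = Nₕ/21292:
  Tier 4: (13645/21292)²·(1−543/13645)·240.6/543 = 0.17473263
  Tier 3: (7404/21292)²·(1−1292/7404)·192/1292 = 0.014833907
  Tier 2: (243/21292)²·(1−37/243)·203/37 = 6.0580784 × 10^-4
  → Var(ȳ_str) = 0.19017234.
Var(ȳ_srs) = (1 − 1872/21292)·531.5/1872 = 0.25895851.
deff = 0.19017234 / 0.25895851 = 0.7344.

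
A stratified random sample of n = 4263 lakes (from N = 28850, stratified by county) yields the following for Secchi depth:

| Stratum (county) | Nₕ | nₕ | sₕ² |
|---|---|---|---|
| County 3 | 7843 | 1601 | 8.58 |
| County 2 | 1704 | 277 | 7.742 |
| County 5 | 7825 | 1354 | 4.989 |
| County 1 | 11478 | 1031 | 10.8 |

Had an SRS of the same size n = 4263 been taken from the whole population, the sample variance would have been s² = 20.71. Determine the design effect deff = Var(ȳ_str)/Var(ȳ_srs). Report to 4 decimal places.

Var(ȳ_str) = Σ Wₕ²(1−fₕ)sₕ²/nₕ with Wₕ = Nₕ/28850:
  County 3: (7843/28850)²·(1−1601/7843)·8.58/1601 = 3.1521749 × 10^-4
  County 2: (1704/28850)²·(1−277/1704)·7.742/277 = 8.1653598 × 10^-5
  County 5: (7825/28850)²·(1−1354/7825)·4.989/1354 = 2.2416043 × 10^-4
  County 1: (11478/28850)²·(1−1031/11478)·10.8/1031 = 0.001509146
  → Var(ȳ_str) = 0.0021301775.
Var(ȳ_srs) = (1 − 4263/28850)·20.71/4263 = 0.0041402302.
deff = 0.0021301775 / 0.0041402302 = 0.5145.

0.5145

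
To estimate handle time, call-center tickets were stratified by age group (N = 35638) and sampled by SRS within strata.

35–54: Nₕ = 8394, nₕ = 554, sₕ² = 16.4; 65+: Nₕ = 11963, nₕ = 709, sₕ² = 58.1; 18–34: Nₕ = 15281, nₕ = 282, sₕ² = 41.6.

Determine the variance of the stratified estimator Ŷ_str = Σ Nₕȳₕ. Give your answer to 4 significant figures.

4.679 × 10^7

Var(Ŷ_str) = Σₕ Nₕ²(1 − fₕ)sₕ²/nₕ.
35–54: 8394²·(1 − 554/8394)·16.4/554 = 1.9481353 × 10^6.
65+: 11963²·(1 − 709/11963)·58.1/709 = 1.1032576 × 10^7.
18–34: 15281²·(1 − 282/15281)·41.6/282 = 3.3811022 × 10^7.
Sum = 4.6791733 × 10^7.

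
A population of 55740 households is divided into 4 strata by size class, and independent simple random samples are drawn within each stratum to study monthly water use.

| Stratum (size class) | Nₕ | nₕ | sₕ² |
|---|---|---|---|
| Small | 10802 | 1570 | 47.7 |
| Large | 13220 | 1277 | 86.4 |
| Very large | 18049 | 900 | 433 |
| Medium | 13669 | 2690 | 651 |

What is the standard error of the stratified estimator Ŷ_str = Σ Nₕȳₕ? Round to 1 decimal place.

14104.8

Var(Ŷ_str) = Σₕ Nₕ²(1 − fₕ)sₕ²/nₕ.
Small: 10802²·(1 − 1570/10802)·47.7/1570 = 3.029833 × 10^6.
Large: 13220²·(1 − 1277/13220)·86.4/1277 = 1.0682373 × 10^7.
Very large: 18049²·(1 − 900/18049)·433/900 = 1.4891462 × 10^8.
Medium: 13669²·(1 − 2690/13669)·651/2690 = 3.6318528 × 10^7.
Sum = 1.9894535 × 10^8.
SE = √(1.9894535 × 10^8) = 14104.8.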